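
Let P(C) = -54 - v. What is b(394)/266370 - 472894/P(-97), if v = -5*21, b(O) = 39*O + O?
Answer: -1399599678/150943 ≈ -9272.4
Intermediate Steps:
b(O) = 40*O
v = -105
P(C) = 51 (P(C) = -54 - 1*(-105) = -54 + 105 = 51)
b(394)/266370 - 472894/P(-97) = (40*394)/266370 - 472894/51 = 15760*(1/266370) - 472894*1/51 = 1576/26637 - 472894/51 = -1399599678/150943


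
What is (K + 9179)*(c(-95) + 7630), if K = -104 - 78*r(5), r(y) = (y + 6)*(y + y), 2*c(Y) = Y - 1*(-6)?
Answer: 7509645/2 ≈ 3.7548e+6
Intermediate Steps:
c(Y) = 3 + Y/2 (c(Y) = (Y - 1*(-6))/2 = (Y + 6)/2 = (6 + Y)/2 = 3 + Y/2)
r(y) = 2*y*(6 + y) (r(y) = (6 + y)*(2*y) = 2*y*(6 + y))
K = -8684 (K = -104 - 156*5*(6 + 5) = -104 - 156*5*11 = -104 - 78*110 = -104 - 8580 = -8684)
(K + 9179)*(c(-95) + 7630) = (-8684 + 9179)*((3 + (½)*(-95)) + 7630) = 495*((3 - 95/2) + 7630) = 495*(-89/2 + 7630) = 495*(15171/2) = 7509645/2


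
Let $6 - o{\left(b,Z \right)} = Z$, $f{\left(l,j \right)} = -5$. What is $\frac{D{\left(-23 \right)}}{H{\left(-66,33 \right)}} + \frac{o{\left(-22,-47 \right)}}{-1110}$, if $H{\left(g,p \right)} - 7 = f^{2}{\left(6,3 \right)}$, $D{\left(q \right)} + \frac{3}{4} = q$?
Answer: $- \frac{56117}{71040} \approx -0.78994$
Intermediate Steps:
$o{\left(b,Z \right)} = 6 - Z$
$D{\left(q \right)} = - \frac{3}{4} + q$
$H{\left(g,p \right)} = 32$ ($H{\left(g,p \right)} = 7 + \left(-5\right)^{2} = 7 + 25 = 32$)
$\frac{D{\left(-23 \right)}}{H{\left(-66,33 \right)}} + \frac{o{\left(-22,-47 \right)}}{-1110} = \frac{- \frac{3}{4} - 23}{32} + \frac{6 - -47}{-1110} = \left(- \frac{95}{4}\right) \frac{1}{32} + \left(6 + 47\right) \left(- \frac{1}{1110}\right) = - \frac{95}{128} + 53 \left(- \frac{1}{1110}\right) = - \frac{95}{128} - \frac{53}{1110} = - \frac{56117}{71040}$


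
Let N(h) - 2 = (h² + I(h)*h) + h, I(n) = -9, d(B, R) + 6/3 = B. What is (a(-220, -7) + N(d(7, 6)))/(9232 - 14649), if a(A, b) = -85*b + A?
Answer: -362/5417 ≈ -0.066827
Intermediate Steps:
d(B, R) = -2 + B
a(A, b) = A - 85*b
N(h) = 2 + h² - 8*h (N(h) = 2 + ((h² - 9*h) + h) = 2 + (h² - 8*h) = 2 + h² - 8*h)
(a(-220, -7) + N(d(7, 6)))/(9232 - 14649) = ((-220 - 85*(-7)) + (2 + (-2 + 7)² - 8*(-2 + 7)))/(9232 - 14649) = ((-220 + 595) + (2 + 5² - 8*5))/(-5417) = (375 + (2 + 25 - 40))*(-1/5417) = (375 - 13)*(-1/5417) = 362*(-1/5417) = -362/5417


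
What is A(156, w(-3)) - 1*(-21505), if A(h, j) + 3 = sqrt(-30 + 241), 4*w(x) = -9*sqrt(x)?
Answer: 21502 + sqrt(211) ≈ 21517.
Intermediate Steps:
w(x) = -9*sqrt(x)/4 (w(x) = (-9*sqrt(x))/4 = -9*sqrt(x)/4)
A(h, j) = -3 + sqrt(211) (A(h, j) = -3 + sqrt(-30 + 241) = -3 + sqrt(211))
A(156, w(-3)) - 1*(-21505) = (-3 + sqrt(211)) - 1*(-21505) = (-3 + sqrt(211)) + 21505 = 21502 + sqrt(211)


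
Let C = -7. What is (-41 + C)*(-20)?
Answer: 960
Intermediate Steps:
(-41 + C)*(-20) = (-41 - 7)*(-20) = -48*(-20) = 960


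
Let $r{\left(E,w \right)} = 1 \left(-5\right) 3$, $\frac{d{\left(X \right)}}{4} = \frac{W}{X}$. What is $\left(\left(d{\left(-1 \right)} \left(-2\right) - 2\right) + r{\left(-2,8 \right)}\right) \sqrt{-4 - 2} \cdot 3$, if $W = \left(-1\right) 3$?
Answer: $- 123 i \sqrt{6} \approx - 301.29 i$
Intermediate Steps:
$W = -3$
$d{\left(X \right)} = - \frac{12}{X}$ ($d{\left(X \right)} = 4 \left(- \frac{3}{X}\right) = - \frac{12}{X}$)
$r{\left(E,w \right)} = -15$ ($r{\left(E,w \right)} = \left(-5\right) 3 = -15$)
$\left(\left(d{\left(-1 \right)} \left(-2\right) - 2\right) + r{\left(-2,8 \right)}\right) \sqrt{-4 - 2} \cdot 3 = \left(\left(- \frac{12}{-1} \left(-2\right) - 2\right) - 15\right) \sqrt{-4 - 2} \cdot 3 = \left(\left(\left(-12\right) \left(-1\right) \left(-2\right) - 2\right) - 15\right) \sqrt{-6} \cdot 3 = \left(\left(12 \left(-2\right) - 2\right) - 15\right) i \sqrt{6} \cdot 3 = \left(\left(-24 - 2\right) - 15\right) 3 i \sqrt{6} = \left(-26 - 15\right) 3 i \sqrt{6} = - 41 \cdot 3 i \sqrt{6} = - 123 i \sqrt{6}$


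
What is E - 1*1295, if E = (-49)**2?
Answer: 1106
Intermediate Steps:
E = 2401
E - 1*1295 = 2401 - 1*1295 = 2401 - 1295 = 1106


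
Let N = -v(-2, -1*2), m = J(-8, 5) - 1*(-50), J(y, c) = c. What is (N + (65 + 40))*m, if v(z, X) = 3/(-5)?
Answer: 5808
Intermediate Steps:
v(z, X) = -3/5 (v(z, X) = 3*(-1/5) = -3/5)
m = 55 (m = 5 - 1*(-50) = 5 + 50 = 55)
N = 3/5 (N = -1*(-3/5) = 3/5 ≈ 0.60000)
(N + (65 + 40))*m = (3/5 + (65 + 40))*55 = (3/5 + 105)*55 = (528/5)*55 = 5808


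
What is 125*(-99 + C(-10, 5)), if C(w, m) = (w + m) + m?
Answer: -12375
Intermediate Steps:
C(w, m) = w + 2*m (C(w, m) = (m + w) + m = w + 2*m)
125*(-99 + C(-10, 5)) = 125*(-99 + (-10 + 2*5)) = 125*(-99 + (-10 + 10)) = 125*(-99 + 0) = 125*(-99) = -12375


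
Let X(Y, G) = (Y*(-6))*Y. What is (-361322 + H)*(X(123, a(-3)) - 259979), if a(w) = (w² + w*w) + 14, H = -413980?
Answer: 271939502406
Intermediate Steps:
a(w) = 14 + 2*w² (a(w) = (w² + w²) + 14 = 2*w² + 14 = 14 + 2*w²)
X(Y, G) = -6*Y² (X(Y, G) = (-6*Y)*Y = -6*Y²)
(-361322 + H)*(X(123, a(-3)) - 259979) = (-361322 - 413980)*(-6*123² - 259979) = -775302*(-6*15129 - 259979) = -775302*(-90774 - 259979) = -775302*(-350753) = 271939502406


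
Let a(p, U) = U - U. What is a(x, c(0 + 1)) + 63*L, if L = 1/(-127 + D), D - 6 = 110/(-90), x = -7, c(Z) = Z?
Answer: -567/1100 ≈ -0.51545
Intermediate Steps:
D = 43/9 (D = 6 + 110/(-90) = 6 + 110*(-1/90) = 6 - 11/9 = 43/9 ≈ 4.7778)
L = -9/1100 (L = 1/(-127 + 43/9) = 1/(-1100/9) = -9/1100 ≈ -0.0081818)
a(p, U) = 0
a(x, c(0 + 1)) + 63*L = 0 + 63*(-9/1100) = 0 - 567/1100 = -567/1100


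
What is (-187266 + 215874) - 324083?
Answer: -295475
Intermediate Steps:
(-187266 + 215874) - 324083 = 28608 - 324083 = -295475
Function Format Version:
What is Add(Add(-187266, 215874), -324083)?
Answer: -295475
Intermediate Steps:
Add(Add(-187266, 215874), -324083) = Add(28608, -324083) = -295475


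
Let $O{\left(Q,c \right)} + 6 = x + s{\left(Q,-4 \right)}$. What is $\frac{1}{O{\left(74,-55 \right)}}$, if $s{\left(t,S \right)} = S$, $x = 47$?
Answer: $\frac{1}{37} \approx 0.027027$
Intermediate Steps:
$O{\left(Q,c \right)} = 37$ ($O{\left(Q,c \right)} = -6 + \left(47 - 4\right) = -6 + 43 = 37$)
$\frac{1}{O{\left(74,-55 \right)}} = \frac{1}{37}$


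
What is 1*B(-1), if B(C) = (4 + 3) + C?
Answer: 6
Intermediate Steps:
B(C) = 7 + C
1*B(-1) = 1*(7 - 1) = 1*6 = 6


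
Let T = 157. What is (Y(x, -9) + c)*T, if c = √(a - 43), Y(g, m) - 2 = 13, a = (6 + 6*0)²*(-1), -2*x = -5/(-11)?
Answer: 2355 + 157*I*√79 ≈ 2355.0 + 1395.4*I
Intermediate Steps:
x = -5/22 (x = -(-5)/(2*(-11)) = -(-5)*(-1)/(2*11) = -½*5/11 = -5/22 ≈ -0.22727)
a = -36 (a = (6 + 0)²*(-1) = 6²*(-1) = 36*(-1) = -36)
Y(g, m) = 15 (Y(g, m) = 2 + 13 = 15)
c = I*√79 (c = √(-36 - 43) = √(-79) = I*√79 ≈ 8.8882*I)
(Y(x, -9) + c)*T = (15 + I*√79)*157 = 2355 + 157*I*√79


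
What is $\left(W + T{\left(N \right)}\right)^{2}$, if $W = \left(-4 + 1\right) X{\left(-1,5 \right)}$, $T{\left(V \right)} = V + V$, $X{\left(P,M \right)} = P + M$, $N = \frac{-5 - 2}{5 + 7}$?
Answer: $\frac{6241}{36} \approx 173.36$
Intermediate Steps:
$N = - \frac{7}{12} \approx -0.58333$
$X{\left(P,M \right)} = M + P$
$T{\left(V \right)} = 2 V$
$W = -12$ ($W = \left(-4 + 1\right) \left(5 - 1\right) = \left(-3\right) 4 = -12$)
$\left(W + T{\left(N \right)}\right)^{2} = \left(-12 + 2 \left(- \frac{7}{12}\right)\right)^{2} = \left(-12 - \frac{7}{6}\right)^{2} = \left(- \frac{79}{6}\right)^{2} = \frac{6241}{36}$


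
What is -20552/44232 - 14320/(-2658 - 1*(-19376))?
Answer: -61061911/46216911 ≈ -1.3212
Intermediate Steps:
-20552/44232 - 14320/(-2658 - 1*(-19376)) = -20552*1/44232 - 14320/(-2658 + 19376) = -2569/5529 - 14320/16718 = -2569/5529 - 14320*1/16718 = -2569/5529 - 7160/8359 = -61061911/46216911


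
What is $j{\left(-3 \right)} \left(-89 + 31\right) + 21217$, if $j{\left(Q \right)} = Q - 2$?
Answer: $21507$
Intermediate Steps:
$j{\left(Q \right)} = -2 + Q$ ($j{\left(Q \right)} = Q - 2 = -2 + Q$)
$j{\left(-3 \right)} \left(-89 + 31\right) + 21217 = \left(-2 - 3\right) \left(-89 + 31\right) + 21217 = \left(-5\right) \left(-58\right) + 21217 = 290 + 21217 = 21507$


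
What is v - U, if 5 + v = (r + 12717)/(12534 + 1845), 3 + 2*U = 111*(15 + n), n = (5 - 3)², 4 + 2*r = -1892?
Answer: -5067071/4793 ≈ -1057.2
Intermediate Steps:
r = -948 (r = -2 + (½)*(-1892) = -2 - 946 = -948)
n = 4 (n = 2² = 4)
U = 1053 (U = -3/2 + (111*(15 + 4))/2 = -3/2 + (111*19)/2 = -3/2 + (½)*2109 = -3/2 + 2109/2 = 1053)
v = -20042/4793 (v = -5 + (-948 + 12717)/(12534 + 1845) = -5 + 11769/14379 = -5 + 11769*(1/14379) = -5 + 3923/4793 = -20042/4793 ≈ -4.1815)
v - U = -20042/4793 - 1*1053 = -20042/4793 - 1053 = -5067071/4793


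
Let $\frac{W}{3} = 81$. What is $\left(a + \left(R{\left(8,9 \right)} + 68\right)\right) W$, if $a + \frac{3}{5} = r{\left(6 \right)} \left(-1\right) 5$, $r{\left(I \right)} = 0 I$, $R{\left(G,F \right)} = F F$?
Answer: $\frac{180306}{5} \approx 36061.0$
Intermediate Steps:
$R{\left(G,F \right)} = F^{2}$
$r{\left(I \right)} = 0$
$a = - \frac{3}{5}$ ($a = - \frac{3}{5} + 0 \left(-1\right) 5 = - \frac{3}{5} + 0 \cdot 5 = - \frac{3}{5} + 0 = - \frac{3}{5} \approx -0.6$)
$W = 243$ ($W = 3 \cdot 81 = 243$)
$\left(a + \left(R{\left(8,9 \right)} + 68\right)\right) W = \left(- \frac{3}{5} + \left(9^{2} + 68\right)\right) 243 = \left(- \frac{3}{5} + \left(81 + 68\right)\right) 243 = \left(- \frac{3}{5} + 149\right) 243 = \frac{742}{5} \cdot 243 = \frac{180306}{5}$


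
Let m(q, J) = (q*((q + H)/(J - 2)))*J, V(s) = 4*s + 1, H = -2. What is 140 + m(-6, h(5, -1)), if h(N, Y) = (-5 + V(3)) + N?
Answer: 2164/11 ≈ 196.73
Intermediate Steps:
V(s) = 1 + 4*s
h(N, Y) = 8 + N (h(N, Y) = (-5 + (1 + 4*3)) + N = (-5 + (1 + 12)) + N = (-5 + 13) + N = 8 + N)
m(q, J) = J*q*(-2 + q)/(-2 + J) (m(q, J) = (q*((q - 2)/(J - 2)))*J = (q*((-2 + q)/(-2 + J)))*J = (q*(-2 + q)/(-2 + J))*J = J*q*(-2 + q)/(-2 + J))
140 + m(-6, h(5, -1)) = 140 + (8 + 5)*(-6)*(-2 - 6)/(-2 + (8 + 5)) = 140 + 13*(-6)*(-8)/(-2 + 13) = 140 + 13*(-6)*(-8)/11 = 140 + 13*(-6)*(1/11)*(-8) = 140 + 624/11 = 2164/11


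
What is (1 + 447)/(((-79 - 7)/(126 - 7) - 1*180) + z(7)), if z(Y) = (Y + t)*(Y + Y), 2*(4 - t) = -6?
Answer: 26656/909 ≈ 29.325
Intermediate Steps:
t = 7 (t = 4 - ½*(-6) = 4 + 3 = 7)
z(Y) = 2*Y*(7 + Y) (z(Y) = (Y + 7)*(Y + Y) = (7 + Y)*(2*Y) = 2*Y*(7 + Y))
(1 + 447)/(((-79 - 7)/(126 - 7) - 1*180) + z(7)) = (1 + 447)/(((-79 - 7)/(126 - 7) - 1*180) + 2*7*(7 + 7)) = 448/((-86/119 - 180) + 2*7*14) = 448/((-86*1/119 - 180) + 196) = 448/((-86/119 - 180) + 196) = 448/(-21506/119 + 196) = 448/(1818/119) = 448*(119/1818) = 26656/909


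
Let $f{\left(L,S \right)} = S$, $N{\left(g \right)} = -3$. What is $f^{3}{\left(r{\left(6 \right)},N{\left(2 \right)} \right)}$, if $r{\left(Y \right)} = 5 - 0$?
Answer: $-27$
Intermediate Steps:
$r{\left(Y \right)} = 5$ ($r{\left(Y \right)} = 5 + 0 = 5$)
$f^{3}{\left(r{\left(6 \right)},N{\left(2 \right)} \right)} = \left(-3\right)^{3} = -27$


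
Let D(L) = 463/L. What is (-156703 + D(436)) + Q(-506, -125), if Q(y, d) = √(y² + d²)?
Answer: -68322045/436 + √271661 ≈ -1.5618e+5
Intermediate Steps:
Q(y, d) = √(d² + y²)
(-156703 + D(436)) + Q(-506, -125) = (-156703 + 463/436) + √((-125)² + (-506)²) = (-156703 + 463*(1/436)) + √(15625 + 256036) = (-156703 + 463/436) + √271661 = -68322045/436 + √271661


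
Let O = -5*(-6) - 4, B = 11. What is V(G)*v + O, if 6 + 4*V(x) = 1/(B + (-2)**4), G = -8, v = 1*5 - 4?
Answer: 2647/108 ≈ 24.509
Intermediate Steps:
v = 1 (v = 5 - 4 = 1)
V(x) = -161/108 (V(x) = -3/2 + 1/(4*(11 + (-2)**4)) = -3/2 + 1/(4*(11 + 16)) = -3/2 + (1/4)/27 = -3/2 + (1/4)*(1/27) = -3/2 + 1/108 = -161/108)
O = 26 (O = 30 - 4 = 26)
V(G)*v + O = -161/108*1 + 26 = -161/108 + 26 = 2647/108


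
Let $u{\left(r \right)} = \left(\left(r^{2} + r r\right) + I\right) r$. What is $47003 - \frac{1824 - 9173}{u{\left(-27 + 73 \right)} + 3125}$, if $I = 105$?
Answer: $\frac{9524084230}{202627} \approx 47003.0$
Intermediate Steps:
$u{\left(r \right)} = r \left(105 + 2 r^{2}\right)$ ($u{\left(r \right)} = \left(\left(r^{2} + r r\right) + 105\right) r = \left(\left(r^{2} + r^{2}\right) + 105\right) r = \left(2 r^{2} + 105\right) r = \left(105 + 2 r^{2}\right) r = r \left(105 + 2 r^{2}\right)$)
$47003 - \frac{1824 - 9173}{u{\left(-27 + 73 \right)} + 3125} = 47003 - \frac{1824 - 9173}{\left(-27 + 73\right) \left(105 + 2 \left(-27 + 73\right)^{2}\right) + 3125} = 47003 - - \frac{7349}{46 \left(105 + 2 \cdot 46^{2}\right) + 3125} = 47003 - - \frac{7349}{46 \left(105 + 2 \cdot 2116\right) + 3125} = 47003 - - \frac{7349}{46 \left(105 + 4232\right) + 3125} = 47003 - - \frac{7349}{46 \cdot 4337 + 3125} = 47003 - - \frac{7349}{199502 + 3125} = 47003 - - \frac{7349}{202627} = 47003 + \frac{7349}{202627} = \frac{9524084230}{202627}$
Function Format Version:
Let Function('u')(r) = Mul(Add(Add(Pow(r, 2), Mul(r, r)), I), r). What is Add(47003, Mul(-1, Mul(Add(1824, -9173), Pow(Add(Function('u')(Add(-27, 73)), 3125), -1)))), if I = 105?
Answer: Rational(9524084230, 202627) ≈ 47003.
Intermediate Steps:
Function('u')(r) = Mul(r, Add(105, Mul(2, Pow(r, 2)))) (Function('u')(r) = Mul(Add(Add(Pow(r, 2), Mul(r, r)), 105), r) = Mul(Add(Add(Pow(r, 2), Pow(r, 2)), 105), r) = Mul(Add(Mul(2, Pow(r, 2)), 105), r) = Mul(Add(105, Mul(2, Pow(r, 2))), r) = Mul(r, Add(105, Mul(2, Pow(r, 2)))))
Add(47003, Mul(-1, Mul(Add(1824, -9173), Pow(Add(Function('u')(Add(-27, 73)), 3125), -1)))) = Add(47003, Mul(-1, Mul(Add(1824, -9173), Pow(Add(Mul(Add(-27, 73), Add(105, Mul(2, Pow(Add(-27, 73), 2)))), 3125), -1)))) = Add(47003, Mul(-1, Mul(-7349, Pow(Add(Mul(46, Add(105, Mul(2, Pow(46, 2)))), 3125), -1)))) = Add(47003, Mul(-1, Mul(-7349, Pow(Add(Mul(46, Add(105, Mul(2, 2116))), 3125), -1)))) = Add(47003, Mul(-1, Mul(-7349, Pow(Add(Mul(46, Add(105, 4232)), 3125), -1)))) = Add(47003, Mul(-1, Mul(-7349, Pow(Add(Mul(46, 4337), 3125), -1)))) = Add(47003, Mul(-1, Mul(-7349, Pow(Add(199502, 3125), -1)))) = Add(47003, Mul(-1, Mul(-7349, Pow(202627, -1)))) = Add(47003, Mul(-1, Mul(-7349, Rational(1, 202627)))) = Add(47003, Mul(-1, Rational(-7349, 202627))) = Add(47003, Rational(7349, 202627)) = Rational(9524084230, 202627)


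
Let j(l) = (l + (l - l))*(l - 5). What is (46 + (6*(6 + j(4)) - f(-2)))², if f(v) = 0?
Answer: 3364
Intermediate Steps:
j(l) = l*(-5 + l) (j(l) = (l + 0)*(-5 + l) = l*(-5 + l))
(46 + (6*(6 + j(4)) - f(-2)))² = (46 + (6*(6 + 4*(-5 + 4)) - 1*0))² = (46 + (6*(6 + 4*(-1)) + 0))² = (46 + (6*(6 - 4) + 0))² = (46 + (6*2 + 0))² = (46 + (12 + 0))² = (46 + 12)² = 58² = 3364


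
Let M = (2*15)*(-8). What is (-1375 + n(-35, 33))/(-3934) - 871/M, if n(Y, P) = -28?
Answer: 1881617/472080 ≈ 3.9858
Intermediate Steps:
M = -240 (M = 30*(-8) = -240)
(-1375 + n(-35, 33))/(-3934) - 871/M = (-1375 - 28)/(-3934) - 871/(-240) = -1403*(-1/3934) - 871*(-1/240) = 1403/3934 + 871/240 = 1881617/472080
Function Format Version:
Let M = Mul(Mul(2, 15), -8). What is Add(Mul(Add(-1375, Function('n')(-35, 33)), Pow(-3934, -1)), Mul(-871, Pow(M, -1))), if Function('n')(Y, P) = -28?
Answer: Rational(1881617, 472080) ≈ 3.9858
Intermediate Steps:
M = -240 (M = Mul(30, -8) = -240)
Add(Mul(Add(-1375, Function('n')(-35, 33)), Pow(-3934, -1)), Mul(-871, Pow(M, -1))) = Add(Mul(Add(-1375, -28), Pow(-3934, -1)), Mul(-871, Pow(-240, -1))) = Add(Mul(-1403, Rational(-1, 3934)), Mul(-871, Rational(-1, 240))) = Add(Rational(1403, 3934), Rational(871, 240)) = Rational(1881617, 472080)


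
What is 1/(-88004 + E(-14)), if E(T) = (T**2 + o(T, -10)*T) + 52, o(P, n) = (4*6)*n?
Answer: -1/84396 ≈ -1.1849e-5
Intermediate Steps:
o(P, n) = 24*n
E(T) = 52 + T**2 - 240*T (E(T) = (T**2 + (24*(-10))*T) + 52 = (T**2 - 240*T) + 52 = 52 + T**2 - 240*T)
1/(-88004 + E(-14)) = 1/(-88004 + (52 + (-14)**2 - 240*(-14))) = 1/(-88004 + (52 + 196 + 3360)) = 1/(-88004 + 3608) = 1/(-84396) = -1/84396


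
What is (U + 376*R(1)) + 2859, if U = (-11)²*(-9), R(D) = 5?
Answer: 3650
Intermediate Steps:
U = -1089 (U = 121*(-9) = -1089)
(U + 376*R(1)) + 2859 = (-1089 + 376*5) + 2859 = (-1089 + 1880) + 2859 = 791 + 2859 = 3650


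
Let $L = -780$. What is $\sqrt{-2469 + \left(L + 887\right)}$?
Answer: $i \sqrt{2362} \approx 48.6 i$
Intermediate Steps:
$\sqrt{-2469 + \left(L + 887\right)} = \sqrt{-2469 + \left(-780 + 887\right)} = \sqrt{-2469 + 107} = \sqrt{-2362} = i \sqrt{2362}$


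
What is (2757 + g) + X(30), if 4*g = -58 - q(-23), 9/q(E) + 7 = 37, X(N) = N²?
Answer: 145697/40 ≈ 3642.4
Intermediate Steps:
q(E) = 3/10 (q(E) = 9/(-7 + 37) = 9/30 = 9*(1/30) = 3/10)
g = -583/40 (g = (-58 - 1*3/10)/4 = (-58 - 3/10)/4 = (¼)*(-583/10) = -583/40 ≈ -14.575)
(2757 + g) + X(30) = (2757 - 583/40) + 30² = 109697/40 + 900 = 145697/40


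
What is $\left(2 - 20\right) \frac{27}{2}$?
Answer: $-243$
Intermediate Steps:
$\left(2 - 20\right) \frac{27}{2} = - 18 \cdot 27 \cdot \frac{1}{2} = \left(-18\right) \frac{27}{2} = -243$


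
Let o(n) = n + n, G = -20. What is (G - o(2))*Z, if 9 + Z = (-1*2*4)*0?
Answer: 216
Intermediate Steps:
o(n) = 2*n
Z = -9 (Z = -9 + (-1*2*4)*0 = -9 - 2*4*0 = -9 - 8*0 = -9 + 0 = -9)
(G - o(2))*Z = (-20 - 2*2)*(-9) = (-20 - 1*4)*(-9) = (-20 - 4)*(-9) = -24*(-9) = 216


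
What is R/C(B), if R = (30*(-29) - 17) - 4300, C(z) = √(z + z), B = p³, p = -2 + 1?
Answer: 5187*I*√2/2 ≈ 3667.8*I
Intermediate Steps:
p = -1
B = -1 (B = (-1)³ = -1)
C(z) = √2*√z (C(z) = √(2*z) = √2*√z)
R = -5187 (R = (-870 - 17) - 4300 = -887 - 4300 = -5187)
R/C(B) = -5187*(-I*√2/2) = -(-5187)*I*√2/2 = 5187*I*√2/2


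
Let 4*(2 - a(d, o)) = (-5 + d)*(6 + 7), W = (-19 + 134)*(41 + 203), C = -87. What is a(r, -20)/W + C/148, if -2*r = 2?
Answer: -1219019/2076440 ≈ -0.58707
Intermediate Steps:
W = 28060 (W = 115*244 = 28060)
r = -1 (r = -½*2 = -1)
a(d, o) = 73/4 - 13*d/4 (a(d, o) = 2 - (-5 + d)*(6 + 7)/4 = 2 - (-5 + d)*13/4 = 2 - (-65 + 13*d)/4 = 2 + (65/4 - 13*d/4) = 73/4 - 13*d/4)
a(r, -20)/W + C/148 = (73/4 - 13/4*(-1))/28060 - 87/148 = (73/4 + 13/4)*(1/28060) - 87*1/148 = (43/2)*(1/28060) - 87/148 = 43/56120 - 87/148 = -1219019/2076440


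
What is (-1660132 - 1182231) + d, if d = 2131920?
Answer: -710443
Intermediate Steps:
(-1660132 - 1182231) + d = (-1660132 - 1182231) + 2131920 = -2842363 + 2131920 = -710443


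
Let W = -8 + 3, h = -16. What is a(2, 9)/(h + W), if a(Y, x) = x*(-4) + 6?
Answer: 10/7 ≈ 1.4286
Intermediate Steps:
a(Y, x) = 6 - 4*x (a(Y, x) = -4*x + 6 = 6 - 4*x)
W = -5
a(2, 9)/(h + W) = (6 - 4*9)/(-16 - 5) = (6 - 36)/(-21) = -30*(-1/21) = 10/7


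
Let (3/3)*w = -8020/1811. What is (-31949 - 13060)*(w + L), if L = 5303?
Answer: -431893446417/1811 ≈ -2.3848e+8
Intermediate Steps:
w = -8020/1811 ≈ -4.4285
(-31949 - 13060)*(w + L) = (-31949 - 13060)*(-8020/1811 + 5303) = -45009*9595713/1811 = -431893446417/1811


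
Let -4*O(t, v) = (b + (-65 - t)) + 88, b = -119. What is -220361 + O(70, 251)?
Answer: -440639/2 ≈ -2.2032e+5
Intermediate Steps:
O(t, v) = 24 + t/4 (O(t, v) = -((-119 + (-65 - t)) + 88)/4 = -((-184 - t) + 88)/4 = -(-96 - t)/4 = 24 + t/4)
-220361 + O(70, 251) = -220361 + (24 + (1/4)*70) = -220361 + (24 + 35/2) = -220361 + 83/2 = -440639/2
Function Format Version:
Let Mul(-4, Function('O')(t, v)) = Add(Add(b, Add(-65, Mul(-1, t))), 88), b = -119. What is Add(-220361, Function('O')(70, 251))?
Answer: Rational(-440639, 2) ≈ -2.2032e+5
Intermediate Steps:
Function('O')(t, v) = Add(24, Mul(Rational(1, 4), t)) (Function('O')(t, v) = Mul(Rational(-1, 4), Add(Add(-119, Add(-65, Mul(-1, t))), 88)) = Mul(Rational(-1, 4), Add(Add(-184, Mul(-1, t)), 88)) = Mul(Rational(-1, 4), Add(-96, Mul(-1, t))) = Add(24, Mul(Rational(1, 4), t)))
Add(-220361, Function('O')(70, 251)) = Add(-220361, Add(24, Mul(Rational(1, 4), 70))) = Add(-220361, Add(24, Rational(35, 2))) = Add(-220361, Rational(83, 2)) = Rational(-440639, 2)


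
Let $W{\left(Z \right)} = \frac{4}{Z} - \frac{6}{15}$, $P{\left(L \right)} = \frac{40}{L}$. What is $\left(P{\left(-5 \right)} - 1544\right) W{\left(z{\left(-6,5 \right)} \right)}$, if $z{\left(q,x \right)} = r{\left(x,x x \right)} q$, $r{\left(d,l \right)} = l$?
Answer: $\frac{49664}{75} \approx 662.19$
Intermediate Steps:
$z{\left(q,x \right)} = q x^{2}$ ($z{\left(q,x \right)} = x x q = x^{2} q = q x^{2}$)
$W{\left(Z \right)} = - \frac{2}{5} + \frac{4}{Z}$ ($W{\left(Z \right)} = \frac{4}{Z} - \frac{2}{5} = - \frac{2}{5} + \frac{4}{Z}$)
$\left(P{\left(-5 \right)} - 1544\right) W{\left(z{\left(-6,5 \right)} \right)} = \left(\frac{40}{-5} - 1544\right) \left(- \frac{2}{5} + \frac{4}{\left(-6\right) 5^{2}}\right) = \left(40 \left(- \frac{1}{5}\right) - 1544\right) \left(- \frac{2}{5} + \frac{4}{\left(-6\right) 25}\right) = \left(-8 - 1544\right) \left(- \frac{2}{5} + \frac{4}{-150}\right) = - 1552 \left(- \frac{2}{5} + 4 \left(- \frac{1}{150}\right)\right) = - 1552 \left(- \frac{2}{5} - \frac{2}{75}\right) = \left(-1552\right) \left(- \frac{32}{75}\right) = \frac{49664}{75}$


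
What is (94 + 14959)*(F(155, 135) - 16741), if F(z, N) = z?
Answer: -249669058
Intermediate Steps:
(94 + 14959)*(F(155, 135) - 16741) = (94 + 14959)*(155 - 16741) = 15053*(-16586) = -249669058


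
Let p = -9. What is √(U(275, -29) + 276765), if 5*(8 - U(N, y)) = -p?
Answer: 4*√432455/5 ≈ 526.09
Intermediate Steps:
U(N, y) = 31/5 (U(N, y) = 8 - (-1)*(-9)/5 = 8 - ⅕*9 = 8 - 9/5 = 31/5)
√(U(275, -29) + 276765) = √(31/5 + 276765) = √(1383856/5) = 4*√432455/5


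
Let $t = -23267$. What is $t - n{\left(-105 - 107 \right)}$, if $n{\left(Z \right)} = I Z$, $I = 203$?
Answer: $19769$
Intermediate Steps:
$n{\left(Z \right)} = 203 Z$
$t - n{\left(-105 - 107 \right)} = -23267 - 203 \left(-105 - 107\right) = -23267 - 203 \left(-212\right) = -23267 - -43036 = -23267 + 43036 = 19769$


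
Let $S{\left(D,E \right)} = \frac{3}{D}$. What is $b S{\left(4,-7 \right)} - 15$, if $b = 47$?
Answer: $\frac{81}{4} \approx 20.25$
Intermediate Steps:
$b S{\left(4,-7 \right)} - 15 = 47 \cdot \frac{3}{4} - 15 = \frac{141}{4} - 15 = \frac{81}{4}$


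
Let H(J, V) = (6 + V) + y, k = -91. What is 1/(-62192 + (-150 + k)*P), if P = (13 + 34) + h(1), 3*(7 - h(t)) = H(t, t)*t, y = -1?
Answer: -1/74724 ≈ -1.3383e-5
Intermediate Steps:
H(J, V) = 5 + V (H(J, V) = (6 + V) - 1 = 5 + V)
h(t) = 7 - t*(5 + t)/3 (h(t) = 7 - (5 + t)*t/3 = 7 - t*(5 + t)/3)
P = 52 (P = (13 + 34) + (7 - ⅓*1*(5 + 1)) = 47 + (7 - ⅓*1*6) = 47 + (7 - 2) = 47 + 5 = 52)
1/(-62192 + (-150 + k)*P) = 1/(-62192 + (-150 - 91)*52) = 1/(-62192 - 241*52) = 1/(-62192 - 12532) = 1/(-74724) = -1/74724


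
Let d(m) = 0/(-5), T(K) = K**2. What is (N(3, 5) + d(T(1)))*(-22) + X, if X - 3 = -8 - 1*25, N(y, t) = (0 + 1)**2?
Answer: -52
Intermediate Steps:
d(m) = 0 (d(m) = 0*(-1/5) = 0)
N(y, t) = 1 (N(y, t) = 1**2 = 1)
X = -30 (X = 3 + (-8 - 1*25) = 3 + (-8 - 25) = 3 - 33 = -30)
(N(3, 5) + d(T(1)))*(-22) + X = (1 + 0)*(-22) - 30 = 1*(-22) - 30 = -22 - 30 = -52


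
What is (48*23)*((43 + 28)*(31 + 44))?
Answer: 5878800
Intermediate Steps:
(48*23)*((43 + 28)*(31 + 44)) = 1104*(71*75) = 1104*5325 = 5878800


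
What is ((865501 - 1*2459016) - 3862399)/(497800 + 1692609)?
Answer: -5455914/2190409 ≈ -2.4908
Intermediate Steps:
((865501 - 1*2459016) - 3862399)/(497800 + 1692609) = ((865501 - 2459016) - 3862399)/2190409 = (-1593515 - 3862399)*(1/2190409) = -5455914*1/2190409 = -5455914/2190409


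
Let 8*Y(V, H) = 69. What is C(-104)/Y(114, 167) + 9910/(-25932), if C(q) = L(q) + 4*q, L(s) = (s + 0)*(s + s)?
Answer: 733450451/298218 ≈ 2459.4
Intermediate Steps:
Y(V, H) = 69/8 (Y(V, H) = (⅛)*69 = 69/8)
L(s) = 2*s² (L(s) = s*(2*s) = 2*s²)
C(q) = 2*q² + 4*q
C(-104)/Y(114, 167) + 9910/(-25932) = (2*(-104)*(2 - 104))/(69/8) + 9910/(-25932) = (2*(-104)*(-102))*(8/69) + 9910*(-1/25932) = 21216*(8/69) - 4955/12966 = 56576/23 - 4955/12966 = 733450451/298218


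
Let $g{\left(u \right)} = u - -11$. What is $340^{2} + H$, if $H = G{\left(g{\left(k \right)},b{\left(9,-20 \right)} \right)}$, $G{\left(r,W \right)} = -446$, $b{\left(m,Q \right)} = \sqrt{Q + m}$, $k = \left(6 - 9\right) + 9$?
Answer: $115154$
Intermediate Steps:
$k = 6$ ($k = -3 + 9 = 6$)
$g{\left(u \right)} = 11 + u$ ($g{\left(u \right)} = u + 11 = 11 + u$)
$H = -446$
$340^{2} + H = 340^{2} - 446 = 115600 - 446 = 115154$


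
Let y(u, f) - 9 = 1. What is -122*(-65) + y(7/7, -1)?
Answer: 7940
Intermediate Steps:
y(u, f) = 10 (y(u, f) = 9 + 1 = 10)
-122*(-65) + y(7/7, -1) = -122*(-65) + 10 = 7930 + 10 = 7940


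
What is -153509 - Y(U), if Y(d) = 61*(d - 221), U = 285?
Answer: -157413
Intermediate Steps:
Y(d) = -13481 + 61*d (Y(d) = 61*(-221 + d) = -13481 + 61*d)
-153509 - Y(U) = -153509 - (-13481 + 61*285) = -153509 - (-13481 + 17385) = -153509 - 1*3904 = -153509 - 3904 = -157413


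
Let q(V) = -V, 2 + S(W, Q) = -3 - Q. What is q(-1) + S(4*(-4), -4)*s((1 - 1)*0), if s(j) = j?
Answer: 1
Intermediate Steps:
S(W, Q) = -5 - Q (S(W, Q) = -2 + (-3 - Q) = -5 - Q)
q(-1) + S(4*(-4), -4)*s((1 - 1)*0) = -1*(-1) + (-5 - 1*(-4))*((1 - 1)*0) = 1 + (-5 + 4)*(0*0) = 1 - 1*0 = 1 + 0 = 1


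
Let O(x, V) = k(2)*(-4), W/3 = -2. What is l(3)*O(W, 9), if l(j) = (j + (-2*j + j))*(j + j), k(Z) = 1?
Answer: 0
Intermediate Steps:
W = -6 (W = 3*(-2) = -6)
O(x, V) = -4 (O(x, V) = 1*(-4) = -4)
l(j) = 0 (l(j) = (j - j)*(2*j) = 0*(2*j) = 0)
l(3)*O(W, 9) = 0*(-4) = 0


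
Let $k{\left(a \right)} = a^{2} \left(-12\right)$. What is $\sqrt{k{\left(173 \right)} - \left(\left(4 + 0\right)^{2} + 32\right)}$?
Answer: $2 i \sqrt{89799} \approx 599.33 i$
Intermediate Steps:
$k{\left(a \right)} = - 12 a^{2}$
$\sqrt{k{\left(173 \right)} - \left(\left(4 + 0\right)^{2} + 32\right)} = \sqrt{- 12 \cdot 173^{2} - \left(\left(4 + 0\right)^{2} + 32\right)} = \sqrt{\left(-12\right) 29929 - \left(4^{2} + 32\right)} = \sqrt{-359148 - \left(16 + 32\right)} = \sqrt{-359148 - 48} = \sqrt{-359196} = 2 i \sqrt{89799}$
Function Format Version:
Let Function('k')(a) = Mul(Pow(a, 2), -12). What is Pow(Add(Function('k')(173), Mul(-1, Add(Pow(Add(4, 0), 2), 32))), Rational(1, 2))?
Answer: Mul(2, I, Pow(89799, Rational(1, 2))) ≈ Mul(599.33, I)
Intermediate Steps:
Function('k')(a) = Mul(-12, Pow(a, 2))
Pow(Add(Function('k')(173), Mul(-1, Add(Pow(Add(4, 0), 2), 32))), Rational(1, 2)) = Pow(Add(Mul(-12, Pow(173, 2)), Mul(-1, Add(Pow(Add(4, 0), 2), 32))), Rational(1, 2)) = Pow(Add(Mul(-12, 29929), Mul(-1, Add(Pow(4, 2), 32))), Rational(1, 2)) = Pow(Add(-359148, Mul(-1, Add(16, 32))), Rational(1, 2)) = Pow(Add(-359148, Mul(-1, 48)), Rational(1, 2)) = Pow(Add(-359148, -48), Rational(1, 2)) = Pow(-359196, Rational(1, 2)) = Mul(2, I, Pow(89799, Rational(1, 2)))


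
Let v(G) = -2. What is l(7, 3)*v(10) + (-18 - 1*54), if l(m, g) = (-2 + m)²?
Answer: -122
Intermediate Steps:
l(7, 3)*v(10) + (-18 - 1*54) = (-2 + 7)²*(-2) + (-18 - 1*54) = 5²*(-2) + (-18 - 54) = 25*(-2) - 72 = -50 - 72 = -122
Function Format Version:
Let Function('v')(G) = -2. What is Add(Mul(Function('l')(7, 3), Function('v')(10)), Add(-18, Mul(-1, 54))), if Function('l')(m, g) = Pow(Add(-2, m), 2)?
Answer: -122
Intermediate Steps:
Add(Mul(Function('l')(7, 3), Function('v')(10)), Add(-18, Mul(-1, 54))) = Add(Mul(Pow(Add(-2, 7), 2), -2), Add(-18, Mul(-1, 54))) = Add(Mul(Pow(5, 2), -2), Add(-18, -54)) = Add(Mul(25, -2), -72) = Add(-50, -72) = -122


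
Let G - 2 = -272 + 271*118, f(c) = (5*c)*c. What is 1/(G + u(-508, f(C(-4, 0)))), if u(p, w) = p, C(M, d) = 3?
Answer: 1/31200 ≈ 3.2051e-5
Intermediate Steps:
f(c) = 5*c²
G = 31708 (G = 2 + (-272 + 271*118) = 2 + (-272 + 31978) = 2 + 31706 = 31708)
1/(G + u(-508, f(C(-4, 0)))) = 1/(31708 - 508) = 1/31200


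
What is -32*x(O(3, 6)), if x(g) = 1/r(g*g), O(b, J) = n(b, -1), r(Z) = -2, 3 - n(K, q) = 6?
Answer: 16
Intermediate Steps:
n(K, q) = -3 (n(K, q) = 3 - 1*6 = 3 - 6 = -3)
O(b, J) = -3
x(g) = -½ (x(g) = 1/(-2) = -½)
-32*x(O(3, 6)) = -32*(-½) = 16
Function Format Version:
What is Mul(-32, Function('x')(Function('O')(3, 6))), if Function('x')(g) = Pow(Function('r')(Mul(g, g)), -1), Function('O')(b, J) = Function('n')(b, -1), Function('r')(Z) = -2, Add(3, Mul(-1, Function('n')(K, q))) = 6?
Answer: 16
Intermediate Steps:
Function('n')(K, q) = -3 (Function('n')(K, q) = Add(3, Mul(-1, 6)) = Add(3, -6) = -3)
Function('O')(b, J) = -3
Function('x')(g) = Rational(-1, 2) (Function('x')(g) = Pow(-2, -1) = Rational(-1, 2))
Mul(-32, Function('x')(Function('O')(3, 6))) = Mul(-32, Rational(-1, 2)) = 16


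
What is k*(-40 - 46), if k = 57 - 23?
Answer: -2924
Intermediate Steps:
k = 34
k*(-40 - 46) = 34*(-40 - 46) = 34*(-86) = -2924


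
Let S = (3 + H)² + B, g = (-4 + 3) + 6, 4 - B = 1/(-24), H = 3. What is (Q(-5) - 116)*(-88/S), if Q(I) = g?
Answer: 234432/961 ≈ 243.95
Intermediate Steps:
B = 97/24 (B = 4 - 1/(-24) = 4 - 1*(-1/24) = 4 + 1/24 = 97/24 ≈ 4.0417)
g = 5 (g = -1 + 6 = 5)
Q(I) = 5
S = 961/24 (S = (3 + 3)² + 97/24 = 6² + 97/24 = 36 + 97/24 = 961/24 ≈ 40.042)
(Q(-5) - 116)*(-88/S) = (5 - 116)*(-88/961/24) = -(-9768)*24/961 = -111*(-2112/961) = 234432/961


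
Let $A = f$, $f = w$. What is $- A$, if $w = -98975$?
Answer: $98975$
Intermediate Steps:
$f = -98975$
$A = -98975$
$- A = \left(-1\right) \left(-98975\right) = 98975$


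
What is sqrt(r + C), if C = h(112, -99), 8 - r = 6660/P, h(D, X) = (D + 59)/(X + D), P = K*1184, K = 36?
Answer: sqrt(227110)/104 ≈ 4.5823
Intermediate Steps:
P = 42624 (P = 36*1184 = 42624)
h(D, X) = (59 + D)/(D + X)
r = 251/32 (r = 8 - 6660/42624 = 8 - 1*5/32 = 8 - 5/32 = 251/32 ≈ 7.8438)
C = 171/13 (C = (59 + 112)/(112 - 99) = 171/13 ≈ 13.154)
sqrt(r + C) = sqrt(251/32 + 171/13) = sqrt(8735/416) = sqrt(227110)/104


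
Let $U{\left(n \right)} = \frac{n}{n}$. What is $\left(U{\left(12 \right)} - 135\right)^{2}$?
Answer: $17956$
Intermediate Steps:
$U{\left(n \right)} = 1$
$\left(U{\left(12 \right)} - 135\right)^{2} = \left(1 - 135\right)^{2} = \left(-134\right)^{2} = 17956$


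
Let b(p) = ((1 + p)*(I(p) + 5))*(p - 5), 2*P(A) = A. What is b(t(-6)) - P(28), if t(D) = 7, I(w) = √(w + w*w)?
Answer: 66 + 32*√14 ≈ 185.73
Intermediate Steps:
P(A) = A/2
I(w) = √(w + w²)
b(p) = (1 + p)*(-5 + p)*(5 + √(p*(1 + p))) (b(p) = ((1 + p)*(√(p*(1 + p)) + 5))*(p - 5) = ((1 + p)*(5 + √(p*(1 + p))))*(-5 + p) = (1 + p)*(-5 + p)*(5 + √(p*(1 + p))))
b(t(-6)) - P(28) = (-25 - 20*7 - 5*√7*√(1 + 7) + 5*7² + 7²*√(7*(1 + 7)) - 4*7*√(7*(1 + 7))) - 28/2 = (-25 - 140 - 5*2*√14 + 5*49 + 49*√(7*8) - 4*7*√(7*8)) - 1*14 = (-25 - 140 - 10*√14 + 245 + 49*√56 - 4*7*√56) - 14 = (-25 - 140 - 10*√14 + 245 + 49*(2*√14) - 4*7*2*√14) - 14 = (-25 - 140 - 10*√14 + 245 + 98*√14 - 56*√14) - 14 = (80 + 32*√14) - 14 = 66 + 32*√14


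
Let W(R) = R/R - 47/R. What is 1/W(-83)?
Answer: 83/130 ≈ 0.63846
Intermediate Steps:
W(R) = 1 - 47/R
1/W(-83) = 1/((-47 - 83)/(-83)) = 1/(-1/83*(-130)) = 1/(130/83) = 83/130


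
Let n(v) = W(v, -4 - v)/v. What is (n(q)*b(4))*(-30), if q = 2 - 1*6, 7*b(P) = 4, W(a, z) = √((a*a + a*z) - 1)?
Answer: 30*√15/7 ≈ 16.599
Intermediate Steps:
W(a, z) = √(-1 + a² + a*z) (W(a, z) = √((a² + a*z) - 1) = √(-1 + a² + a*z))
b(P) = 4/7 (b(P) = (⅐)*4 = 4/7)
q = -4 (q = 2 - 6 = -4)
n(v) = √(-1 + v² + v*(-4 - v))/v
(n(q)*b(4))*(-30) = ((√(-1 - 4*(-4))/(-4))*(4/7))*(-30) = (-√(-1 + 16)/4*(4/7))*(-30) = (-√15/4*(4/7))*(-30) = -√15/7*(-30) = 30*√15/7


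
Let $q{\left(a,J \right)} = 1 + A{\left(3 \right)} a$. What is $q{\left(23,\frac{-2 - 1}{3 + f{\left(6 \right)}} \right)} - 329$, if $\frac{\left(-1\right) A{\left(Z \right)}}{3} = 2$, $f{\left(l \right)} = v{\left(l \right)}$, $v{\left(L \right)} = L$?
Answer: $-466$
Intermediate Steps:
$f{\left(l \right)} = l$
$A{\left(Z \right)} = -6$ ($A{\left(Z \right)} = \left(-3\right) 2 = -6$)
$q{\left(a,J \right)} = 1 - 6 a$
$q{\left(23,\frac{-2 - 1}{3 + f{\left(6 \right)}} \right)} - 329 = \left(1 - 138\right) - 329 = -137 - 329 = -466$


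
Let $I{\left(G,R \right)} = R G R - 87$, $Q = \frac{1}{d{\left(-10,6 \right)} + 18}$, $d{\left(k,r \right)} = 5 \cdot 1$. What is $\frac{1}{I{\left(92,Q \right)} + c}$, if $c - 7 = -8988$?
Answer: $- \frac{23}{208560} \approx -0.00011028$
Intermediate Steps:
$d{\left(k,r \right)} = 5$
$Q = \frac{1}{23}$ ($Q = \frac{1}{5 + 18} = \frac{1}{23} \approx 0.043478$)
$I{\left(G,R \right)} = -87 + G R^{2}$ ($I{\left(G,R \right)} = G R R - 87 = G R^{2} - 87 = -87 + G R^{2}$)
$c = -8981$ ($c = 7 - 8988 = -8981$)
$\frac{1}{I{\left(92,Q \right)} + c} = \frac{1}{\left(-87 + \frac{92}{529}\right) - 8981} = \frac{1}{\left(-87 + 92 \cdot \frac{1}{529}\right) - 8981} = \frac{1}{\left(-87 + \frac{4}{23}\right) - 8981} = \frac{1}{- \frac{1997}{23} - 8981} = \frac{1}{- \frac{208560}{23}} = - \frac{23}{208560}$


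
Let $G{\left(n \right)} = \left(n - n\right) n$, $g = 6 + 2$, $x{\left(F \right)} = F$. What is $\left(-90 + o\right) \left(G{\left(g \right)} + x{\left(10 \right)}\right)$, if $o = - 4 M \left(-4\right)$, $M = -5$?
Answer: $-1700$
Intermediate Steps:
$g = 8$
$G{\left(n \right)} = 0$ ($G{\left(n \right)} = 0 n = 0$)
$o = -80$ ($o = \left(-4\right) \left(-5\right) \left(-4\right) = 20 \left(-4\right) = -80$)
$\left(-90 + o\right) \left(G{\left(g \right)} + x{\left(10 \right)}\right) = \left(-90 - 80\right) \left(0 + 10\right) = \left(-170\right) 10 = -1700$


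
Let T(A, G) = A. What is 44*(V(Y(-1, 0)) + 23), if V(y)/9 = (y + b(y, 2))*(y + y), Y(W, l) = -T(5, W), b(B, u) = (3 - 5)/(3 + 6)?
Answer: 21692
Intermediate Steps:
b(B, u) = -2/9
Y(W, l) = -5 (Y(W, l) = -1*5 = -5)
V(y) = 18*y*(-2/9 + y) (V(y) = 9*((y - 2/9)*(y + y)) = 9*((-2/9 + y)*(2*y)) = 9*(2*y*(-2/9 + y)) = 18*y*(-2/9 + y))
44*(V(Y(-1, 0)) + 23) = 44*(2*(-5)*(-2 + 9*(-5)) + 23) = 44*(2*(-5)*(-2 - 45) + 23) = 44*(2*(-5)*(-47) + 23) = 44*(470 + 23) = 44*493 = 21692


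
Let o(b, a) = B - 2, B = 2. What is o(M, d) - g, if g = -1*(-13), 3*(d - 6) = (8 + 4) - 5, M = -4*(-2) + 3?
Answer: -13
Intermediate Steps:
M = 11 (M = 8 + 3 = 11)
d = 25/3 (d = 6 + ((8 + 4) - 5)/3 = 6 + (12 - 5)/3 = 6 + (⅓)*7 = 6 + 7/3 = 25/3 ≈ 8.3333)
o(b, a) = 0 (o(b, a) = 2 - 2 = 0)
g = 13
o(M, d) - g = 0 - 1*13 = 0 - 13 = -13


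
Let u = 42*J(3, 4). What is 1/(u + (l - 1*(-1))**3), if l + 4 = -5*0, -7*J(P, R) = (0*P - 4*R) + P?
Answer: 1/51 ≈ 0.019608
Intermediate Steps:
J(P, R) = -P/7 + 4*R/7 (J(P, R) = -((0*P - 4*R) + P)/7 = -((0 - 4*R) + P)/7 = -(-4*R + P)/7 = -(P - 4*R)/7 = -P/7 + 4*R/7)
u = 78 (u = 42*(-1/7*3 + (4/7)*4) = 42*(-3/7 + 16/7) = 42*(13/7) = 78)
l = -4 (l = -4 - 5*0 = -4 + 0 = -4)
1/(u + (l - 1*(-1))**3) = 1/(78 + (-4 - 1*(-1))**3) = 1/(78 + (-4 + 1)**3) = 1/(78 + (-3)**3) = 1/(78 - 27) = 1/51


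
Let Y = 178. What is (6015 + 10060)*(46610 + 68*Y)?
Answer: 943827550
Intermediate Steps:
(6015 + 10060)*(46610 + 68*Y) = (6015 + 10060)*(46610 + 68*178) = 16075*(46610 + 12104) = 16075*58714 = 943827550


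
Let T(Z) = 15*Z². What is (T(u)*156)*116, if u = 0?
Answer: 0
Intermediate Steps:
(T(u)*156)*116 = ((15*0²)*156)*116 = ((15*0)*156)*116 = (0*156)*116 = 0*116 = 0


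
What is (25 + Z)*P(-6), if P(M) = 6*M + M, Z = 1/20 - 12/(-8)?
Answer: -11151/10 ≈ -1115.1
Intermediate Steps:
Z = 31/20 (Z = 1*(1/20) - 12*(-⅛) = 1/20 + 3/2 = 31/20 ≈ 1.5500)
P(M) = 7*M
(25 + Z)*P(-6) = (25 + 31/20)*(7*(-6)) = (531/20)*(-42) = -11151/10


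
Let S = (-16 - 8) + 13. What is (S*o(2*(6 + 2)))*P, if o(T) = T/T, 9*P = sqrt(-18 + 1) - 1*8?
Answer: 88/9 - 11*I*sqrt(17)/9 ≈ 9.7778 - 5.0394*I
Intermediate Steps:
P = -8/9 + I*sqrt(17)/9 (P = (sqrt(-18 + 1) - 1*8)/9 = (sqrt(-17) - 8)/9 = (I*sqrt(17) - 8)/9 = (-8 + I*sqrt(17))/9 = -8/9 + I*sqrt(17)/9 ≈ -0.88889 + 0.45812*I)
S = -11 (S = -24 + 13 = -11)
o(T) = 1
(S*o(2*(6 + 2)))*P = (-11*1)*(-8/9 + I*sqrt(17)/9) = -11*(-8/9 + I*sqrt(17)/9) = 88/9 - 11*I*sqrt(17)/9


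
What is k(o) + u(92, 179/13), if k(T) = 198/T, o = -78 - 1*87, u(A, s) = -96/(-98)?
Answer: -54/245 ≈ -0.22041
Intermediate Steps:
u(A, s) = 48/49 (u(A, s) = -96*(-1/98) = 48/49)
o = -165 (o = -78 - 87 = -165)
k(o) + u(92, 179/13) = 198/(-165) + 48/49 = 198*(-1/165) + 48/49 = -6/5 + 48/49 = -54/245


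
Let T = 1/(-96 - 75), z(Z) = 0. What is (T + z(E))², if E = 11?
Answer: 1/29241 ≈ 3.4199e-5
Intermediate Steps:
T = -1/171 (T = 1/(-171) = -1/171 ≈ -0.0058480)
(T + z(E))² = (-1/171 + 0)² = (-1/171)² = 1/29241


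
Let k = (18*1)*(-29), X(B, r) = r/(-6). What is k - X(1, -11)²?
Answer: -18913/36 ≈ -525.36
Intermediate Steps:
X(B, r) = -r/6 (X(B, r) = r*(-⅙) = -r/6)
k = -522 (k = 18*(-29) = -522)
k - X(1, -11)² = -522 - (-⅙*(-11))² = -522 - (11/6)² = -522 - 1*121/36 = -522 - 121/36 = -18913/36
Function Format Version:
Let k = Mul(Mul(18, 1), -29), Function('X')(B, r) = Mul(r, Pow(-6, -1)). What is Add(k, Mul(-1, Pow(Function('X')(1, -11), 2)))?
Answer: Rational(-18913, 36) ≈ -525.36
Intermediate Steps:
Function('X')(B, r) = Mul(Rational(-1, 6), r) (Function('X')(B, r) = Mul(r, Rational(-1, 6)) = Mul(Rational(-1, 6), r))
k = -522 (k = Mul(18, -29) = -522)
Add(k, Mul(-1, Pow(Function('X')(1, -11), 2))) = Add(-522, Mul(-1, Pow(Mul(Rational(-1, 6), -11), 2))) = Add(-522, Mul(-1, Pow(Rational(11, 6), 2))) = Add(-522, Mul(-1, Rational(121, 36))) = Add(-522, Rational(-121, 36)) = Rational(-18913, 36)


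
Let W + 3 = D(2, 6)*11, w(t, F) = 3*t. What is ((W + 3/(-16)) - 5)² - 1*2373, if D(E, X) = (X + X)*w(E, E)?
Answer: 156669193/256 ≈ 6.1199e+5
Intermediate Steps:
D(E, X) = 6*E*X (D(E, X) = (X + X)*(3*E) = (2*X)*(3*E) = 6*E*X)
W = 789 (W = -3 + (6*2*6)*11 = -3 + 72*11 = -3 + 792 = 789)
((W + 3/(-16)) - 5)² - 1*2373 = ((789 + 3/(-16)) - 5)² - 1*2373 = ((789 + 3*(-1/16)) - 5)² - 2373 = ((789 - 3/16) - 5)² - 2373 = (12621/16 - 5)² - 2373 = (12541/16)² - 2373 = 157276681/256 - 2373 = 156669193/256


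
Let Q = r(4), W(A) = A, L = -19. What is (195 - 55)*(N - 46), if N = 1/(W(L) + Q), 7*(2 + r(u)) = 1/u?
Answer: -3784200/587 ≈ -6446.7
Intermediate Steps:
r(u) = -2 + 1/(7*u)
Q = -55/28 (Q = -2 + (⅐)/4 = -2 + (⅐)*(¼) = -2 + 1/28 = -55/28 ≈ -1.9643)
N = -28/587 (N = 1/(-19 - 55/28) = 1/(-587/28) = -28/587 ≈ -0.047700)
(195 - 55)*(N - 46) = (195 - 55)*(-28/587 - 46) = 140*(-27030/587) = -3784200/587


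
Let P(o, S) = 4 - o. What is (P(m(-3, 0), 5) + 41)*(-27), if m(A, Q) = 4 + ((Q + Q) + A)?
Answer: -1188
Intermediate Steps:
m(A, Q) = 4 + A + 2*Q (m(A, Q) = 4 + (2*Q + A) = 4 + (A + 2*Q) = 4 + A + 2*Q)
(P(m(-3, 0), 5) + 41)*(-27) = ((4 - (4 - 3 + 2*0)) + 41)*(-27) = ((4 - (4 - 3 + 0)) + 41)*(-27) = ((4 - 1*1) + 41)*(-27) = ((4 - 1) + 41)*(-27) = (3 + 41)*(-27) = 44*(-27) = -1188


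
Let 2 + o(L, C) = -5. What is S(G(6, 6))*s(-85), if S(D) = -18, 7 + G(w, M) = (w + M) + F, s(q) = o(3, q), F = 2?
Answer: 126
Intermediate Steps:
o(L, C) = -7 (o(L, C) = -2 - 5 = -7)
s(q) = -7
G(w, M) = -5 + M + w (G(w, M) = -7 + ((w + M) + 2) = -7 + ((M + w) + 2) = -7 + (2 + M + w) = -5 + M + w)
S(G(6, 6))*s(-85) = -18*(-7) = 126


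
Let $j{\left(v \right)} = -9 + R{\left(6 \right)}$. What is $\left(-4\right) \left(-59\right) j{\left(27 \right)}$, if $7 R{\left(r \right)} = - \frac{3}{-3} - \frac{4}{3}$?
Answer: $- \frac{44840}{21} \approx -2135.2$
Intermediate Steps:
$R{\left(r \right)} = - \frac{1}{21}$ ($R{\left(r \right)} = \frac{- \frac{3}{-3} - \frac{4}{3}}{7} = \frac{\left(-3\right) \left(- \frac{1}{3}\right) - \frac{4}{3}}{7} = \frac{1 - \frac{4}{3}}{7} = \frac{1}{7} \left(- \frac{1}{3}\right) = - \frac{1}{21}$)
$j{\left(v \right)} = - \frac{190}{21}$ ($j{\left(v \right)} = -9 - \frac{1}{21} = - \frac{190}{21}$)
$\left(-4\right) \left(-59\right) j{\left(27 \right)} = \left(-4\right) \left(-59\right) \left(- \frac{190}{21}\right) = 236 \left(- \frac{190}{21}\right) = - \frac{44840}{21}$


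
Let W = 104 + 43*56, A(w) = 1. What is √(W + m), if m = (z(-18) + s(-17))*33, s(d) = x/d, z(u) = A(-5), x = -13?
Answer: √742798/17 ≈ 50.698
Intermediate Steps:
z(u) = 1
s(d) = -13/d
m = 990/17 (m = (1 - 13/(-17))*33 = (1 - 13*(-1/17))*33 = (1 + 13/17)*33 = (30/17)*33 = 990/17 ≈ 58.235)
W = 2512 (W = 104 + 2408 = 2512)
√(W + m) = √(2512 + 990/17) = √(43694/17) = √742798/17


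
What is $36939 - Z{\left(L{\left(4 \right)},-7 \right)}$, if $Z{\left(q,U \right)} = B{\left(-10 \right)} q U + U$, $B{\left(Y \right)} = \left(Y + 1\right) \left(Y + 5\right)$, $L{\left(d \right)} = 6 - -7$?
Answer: $41041$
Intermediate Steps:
$L{\left(d \right)} = 13$ ($L{\left(d \right)} = 6 + 7 = 13$)
$B{\left(Y \right)} = \left(1 + Y\right) \left(5 + Y\right)$
$Z{\left(q,U \right)} = U + 45 U q$ ($Z{\left(q,U \right)} = \left(5 + \left(-10\right)^{2} + 6 \left(-10\right)\right) q U + U = \left(5 + 100 - 60\right) q U + U = 45 q U + U = 45 U q + U = U + 45 U q$)
$36939 - Z{\left(L{\left(4 \right)},-7 \right)} = 36939 - - 7 \left(1 + 45 \cdot 13\right) = 36939 - - 7 \left(1 + 585\right) = 36939 - \left(-7\right) 586 = 36939 - -4102 = 36939 + 4102 = 41041$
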